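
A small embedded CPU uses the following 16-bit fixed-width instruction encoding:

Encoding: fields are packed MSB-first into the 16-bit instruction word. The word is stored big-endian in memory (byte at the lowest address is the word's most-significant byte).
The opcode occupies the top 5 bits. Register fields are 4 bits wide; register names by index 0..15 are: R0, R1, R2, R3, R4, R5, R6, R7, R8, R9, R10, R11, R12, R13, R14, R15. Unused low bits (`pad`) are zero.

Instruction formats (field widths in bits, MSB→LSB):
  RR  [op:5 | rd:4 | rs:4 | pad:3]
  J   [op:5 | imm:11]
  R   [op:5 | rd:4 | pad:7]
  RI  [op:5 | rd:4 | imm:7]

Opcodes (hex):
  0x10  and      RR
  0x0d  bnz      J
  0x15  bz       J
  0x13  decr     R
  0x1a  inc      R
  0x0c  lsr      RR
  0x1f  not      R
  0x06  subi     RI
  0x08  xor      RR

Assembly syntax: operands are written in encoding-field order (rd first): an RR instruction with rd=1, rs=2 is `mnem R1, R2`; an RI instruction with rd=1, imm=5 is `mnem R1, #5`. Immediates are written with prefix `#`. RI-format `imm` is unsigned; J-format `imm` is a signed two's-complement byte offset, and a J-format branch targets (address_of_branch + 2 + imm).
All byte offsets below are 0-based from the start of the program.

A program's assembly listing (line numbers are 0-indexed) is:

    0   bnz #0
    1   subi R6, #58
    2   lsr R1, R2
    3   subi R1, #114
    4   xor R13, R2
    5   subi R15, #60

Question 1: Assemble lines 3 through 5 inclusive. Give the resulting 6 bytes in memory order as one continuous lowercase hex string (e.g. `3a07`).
30f2469037bc

3. subi fields op=0x6:5|rd=1:4|imm=114:7 → word 30f2h → 30 f2
4. xor fields op=0x8:5|rd=13:4|rs=2:4|pad=0:3 → word 4690h → 46 90
5. subi fields op=0x6:5|rd=15:4|imm=60:7 → word 37bch → 37 bc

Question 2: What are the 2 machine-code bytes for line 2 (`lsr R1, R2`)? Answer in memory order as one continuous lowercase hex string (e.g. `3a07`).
L2: lsr op=0xc:5|rd=1:4|rs=2:4|pad=0:3 ⇒ 0x6090 ⇒ big 60 90

6090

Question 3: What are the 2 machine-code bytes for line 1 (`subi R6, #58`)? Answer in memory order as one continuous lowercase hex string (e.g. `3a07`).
1. subi fields op=0x6:5|rd=6:4|imm=58:7 → word 333ah → 33 3a

333a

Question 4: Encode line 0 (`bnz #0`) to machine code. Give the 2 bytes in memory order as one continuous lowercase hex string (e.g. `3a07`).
6800

L0: bnz op=0xd:5|imm=0:11 ⇒ 0x6800 ⇒ big 68 00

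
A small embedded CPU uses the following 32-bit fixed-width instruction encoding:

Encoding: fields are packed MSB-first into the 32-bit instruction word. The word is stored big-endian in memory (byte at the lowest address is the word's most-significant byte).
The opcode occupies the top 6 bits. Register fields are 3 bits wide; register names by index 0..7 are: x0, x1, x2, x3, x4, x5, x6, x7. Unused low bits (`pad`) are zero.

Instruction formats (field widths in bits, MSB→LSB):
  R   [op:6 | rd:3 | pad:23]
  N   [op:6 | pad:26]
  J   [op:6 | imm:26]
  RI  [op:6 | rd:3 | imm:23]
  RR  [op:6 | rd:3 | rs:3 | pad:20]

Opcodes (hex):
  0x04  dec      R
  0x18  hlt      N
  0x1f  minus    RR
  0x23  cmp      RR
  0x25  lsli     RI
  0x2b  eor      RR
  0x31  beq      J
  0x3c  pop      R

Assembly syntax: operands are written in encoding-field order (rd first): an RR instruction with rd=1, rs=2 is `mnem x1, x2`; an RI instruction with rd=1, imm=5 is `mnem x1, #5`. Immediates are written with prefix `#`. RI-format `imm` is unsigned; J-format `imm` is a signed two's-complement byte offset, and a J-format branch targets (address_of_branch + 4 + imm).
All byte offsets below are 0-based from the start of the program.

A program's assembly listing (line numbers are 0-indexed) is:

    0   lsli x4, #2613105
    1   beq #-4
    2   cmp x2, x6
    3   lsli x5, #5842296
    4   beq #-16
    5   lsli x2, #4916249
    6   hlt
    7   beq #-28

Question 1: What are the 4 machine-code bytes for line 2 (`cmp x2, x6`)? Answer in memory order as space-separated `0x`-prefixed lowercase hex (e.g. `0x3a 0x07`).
L2: cmp op=0x23:6|rd=2:3|rs=6:3|pad=0:20 ⇒ 0x8d600000 ⇒ big 8d 60 00 00

0x8d 0x60 0x00 0x00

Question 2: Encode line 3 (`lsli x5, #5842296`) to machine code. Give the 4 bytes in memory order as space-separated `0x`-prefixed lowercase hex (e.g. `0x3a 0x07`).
0x96 0xd9 0x25 0x78

L3: lsli op=0x25:6|rd=5:3|imm=5842296:23 ⇒ 0x96d92578 ⇒ big 96 d9 25 78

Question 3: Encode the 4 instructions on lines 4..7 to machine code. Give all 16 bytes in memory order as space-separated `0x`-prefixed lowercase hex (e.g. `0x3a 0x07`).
0xc7 0xff 0xff 0xf0 0x95 0x4b 0x04 0x19 0x60 0x00 0x00 0x00 0xc7 0xff 0xff 0xe4

4. beq fields op=0x31:6|imm=-16:26 → word c7fffff0h → c7 ff ff f0
5. lsli fields op=0x25:6|rd=2:3|imm=4916249:23 → word 954b0419h → 95 4b 04 19
6. hlt fields op=0x18:6|pad=0:26 → word 60000000h → 60 00 00 00
7. beq fields op=0x31:6|imm=-28:26 → word c7ffffe4h → c7 ff ff e4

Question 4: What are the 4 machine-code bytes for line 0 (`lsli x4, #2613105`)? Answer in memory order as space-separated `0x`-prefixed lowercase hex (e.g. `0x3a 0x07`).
line 0 (lsli): pack op=0x25:6|rd=4:3|imm=2613105:23 = 0x9627df71; big→ 96 27 df 71

0x96 0x27 0xdf 0x71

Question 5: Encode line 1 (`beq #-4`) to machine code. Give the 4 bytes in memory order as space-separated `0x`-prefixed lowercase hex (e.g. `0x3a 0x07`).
line 1 (beq): pack op=0x31:6|imm=-4:26 = 0xc7fffffc; big→ c7 ff ff fc

0xc7 0xff 0xff 0xfc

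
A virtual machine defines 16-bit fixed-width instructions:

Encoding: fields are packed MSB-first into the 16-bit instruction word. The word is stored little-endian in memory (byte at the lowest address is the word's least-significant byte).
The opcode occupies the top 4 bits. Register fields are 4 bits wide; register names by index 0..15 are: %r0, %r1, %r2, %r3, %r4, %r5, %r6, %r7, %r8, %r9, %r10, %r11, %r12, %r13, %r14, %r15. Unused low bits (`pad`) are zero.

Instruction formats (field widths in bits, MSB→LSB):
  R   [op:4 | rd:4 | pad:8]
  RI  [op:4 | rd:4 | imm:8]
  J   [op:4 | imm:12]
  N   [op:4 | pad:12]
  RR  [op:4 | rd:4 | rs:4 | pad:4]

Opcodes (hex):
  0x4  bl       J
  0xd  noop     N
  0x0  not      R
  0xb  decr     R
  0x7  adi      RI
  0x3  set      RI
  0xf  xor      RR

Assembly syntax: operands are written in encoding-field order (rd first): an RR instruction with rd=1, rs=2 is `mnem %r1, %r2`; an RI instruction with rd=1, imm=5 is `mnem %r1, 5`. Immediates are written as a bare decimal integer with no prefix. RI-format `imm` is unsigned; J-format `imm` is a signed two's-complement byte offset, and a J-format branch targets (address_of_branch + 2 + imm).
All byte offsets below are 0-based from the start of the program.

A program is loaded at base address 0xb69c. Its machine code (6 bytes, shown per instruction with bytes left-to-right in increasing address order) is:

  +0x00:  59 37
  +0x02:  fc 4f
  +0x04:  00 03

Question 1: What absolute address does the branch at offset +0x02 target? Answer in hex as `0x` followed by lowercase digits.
off 0x02: read fc 4f as little → 0x4ffc
  op=0x4ffc>>12=0x4 ⇒ bl (J)
  [11:0] imm=4092 (s12→-4) = -4
  target = base 0xb69c + off 0x02 + 2 + imm -4 = 0xb69c

0xb69c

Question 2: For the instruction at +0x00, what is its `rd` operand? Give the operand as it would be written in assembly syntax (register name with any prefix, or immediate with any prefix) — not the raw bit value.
%r7

off 0x00: read 59 37 as little → 0x3759
  top 4b → 0x3 → set [RI]
  rd: (w>>8)&0xf=0x7 → %r7
  imm: (w>>0)&0xff=0x59 → 89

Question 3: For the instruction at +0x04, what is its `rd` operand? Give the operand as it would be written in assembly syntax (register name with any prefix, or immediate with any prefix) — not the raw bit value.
[04] 00 03 → 0x0300
  op=0x0300>>12=0x0 ⇒ not (R)
  rd@[11:8]=0x3 ⇒ %r3

%r3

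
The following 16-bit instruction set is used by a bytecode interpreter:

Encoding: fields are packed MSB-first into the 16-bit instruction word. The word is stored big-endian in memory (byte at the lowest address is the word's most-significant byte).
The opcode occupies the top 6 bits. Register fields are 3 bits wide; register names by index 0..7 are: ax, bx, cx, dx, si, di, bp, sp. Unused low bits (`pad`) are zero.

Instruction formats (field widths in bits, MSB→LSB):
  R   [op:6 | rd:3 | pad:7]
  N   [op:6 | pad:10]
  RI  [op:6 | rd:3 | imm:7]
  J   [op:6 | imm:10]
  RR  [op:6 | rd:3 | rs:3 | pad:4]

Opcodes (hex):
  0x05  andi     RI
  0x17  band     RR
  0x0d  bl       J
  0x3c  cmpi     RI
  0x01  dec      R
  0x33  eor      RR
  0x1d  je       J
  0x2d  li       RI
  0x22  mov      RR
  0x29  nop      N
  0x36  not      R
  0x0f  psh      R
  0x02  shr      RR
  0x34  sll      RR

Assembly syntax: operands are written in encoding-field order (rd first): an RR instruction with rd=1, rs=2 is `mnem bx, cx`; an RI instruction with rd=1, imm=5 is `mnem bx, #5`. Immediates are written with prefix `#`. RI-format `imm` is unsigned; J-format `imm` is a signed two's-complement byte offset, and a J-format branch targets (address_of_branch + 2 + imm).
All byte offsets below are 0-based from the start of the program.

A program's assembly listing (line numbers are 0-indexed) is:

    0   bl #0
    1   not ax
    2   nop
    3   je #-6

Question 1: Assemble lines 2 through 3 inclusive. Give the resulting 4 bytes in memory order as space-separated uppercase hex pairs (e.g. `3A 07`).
A4 00 77 FA

L2: nop op=0x29:6|pad=0:10 ⇒ 0xa400 ⇒ big a4 00
L3: je op=0x1d:6|imm=-6:10 ⇒ 0x77fa ⇒ big 77 fa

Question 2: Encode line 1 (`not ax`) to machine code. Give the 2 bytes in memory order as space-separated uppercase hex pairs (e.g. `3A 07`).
1. not fields op=0x36:6|rd=0:3|pad=0:7 → word d800h → d8 00

D8 00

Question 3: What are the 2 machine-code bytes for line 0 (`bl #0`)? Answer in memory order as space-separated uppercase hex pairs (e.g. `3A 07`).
line 0 (bl): pack op=0xd:6|imm=0:10 = 0x3400; big→ 34 00

34 00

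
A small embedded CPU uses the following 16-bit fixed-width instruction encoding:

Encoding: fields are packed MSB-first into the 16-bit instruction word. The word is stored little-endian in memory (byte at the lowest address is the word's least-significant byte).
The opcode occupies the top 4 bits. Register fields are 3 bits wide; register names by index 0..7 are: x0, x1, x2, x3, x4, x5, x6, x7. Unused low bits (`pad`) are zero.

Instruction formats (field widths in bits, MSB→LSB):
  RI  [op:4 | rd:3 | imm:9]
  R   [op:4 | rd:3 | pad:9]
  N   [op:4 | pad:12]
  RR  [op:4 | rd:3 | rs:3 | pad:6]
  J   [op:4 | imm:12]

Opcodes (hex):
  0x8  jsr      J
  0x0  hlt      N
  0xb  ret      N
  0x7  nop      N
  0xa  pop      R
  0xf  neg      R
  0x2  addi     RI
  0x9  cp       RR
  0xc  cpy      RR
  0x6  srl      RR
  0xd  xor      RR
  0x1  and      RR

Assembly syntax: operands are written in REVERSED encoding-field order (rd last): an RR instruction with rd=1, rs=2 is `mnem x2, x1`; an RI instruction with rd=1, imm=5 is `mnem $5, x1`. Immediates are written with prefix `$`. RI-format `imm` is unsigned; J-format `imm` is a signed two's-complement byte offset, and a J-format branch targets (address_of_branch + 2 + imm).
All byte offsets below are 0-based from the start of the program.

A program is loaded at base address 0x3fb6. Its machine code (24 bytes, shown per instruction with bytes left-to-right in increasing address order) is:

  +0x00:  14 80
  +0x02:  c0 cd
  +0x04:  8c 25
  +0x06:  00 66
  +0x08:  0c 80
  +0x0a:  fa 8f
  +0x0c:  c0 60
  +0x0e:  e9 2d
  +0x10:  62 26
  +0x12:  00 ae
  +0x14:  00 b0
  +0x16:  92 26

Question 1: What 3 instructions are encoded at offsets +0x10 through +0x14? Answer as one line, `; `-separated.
@+10  little-endian(62 26) = 0x2662
  top 4b → 0x2 → addi [RI]
  rd: (w>>9)&0x7=0x3 → x3
  imm: (w>>0)&0x1ff=0x62 → $98
@+12  little-endian(00 ae) = 0xae00
  top 4b → 0xa → pop [R]
  rd: (w>>9)&0x7=0x7 → x7
@+14  little-endian(00 b0) = 0xb000
  top 4b → 0xb → ret [N]

addi $98, x3; pop x7; ret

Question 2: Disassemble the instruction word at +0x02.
cpy x7, x6

off 0x02: read c0 cd as little → 0xcdc0
  top 4b → 0xc → cpy [RR]
  rd@[11:9]=0x6 ⇒ x6
  rs@[8:6]=0x7 ⇒ x7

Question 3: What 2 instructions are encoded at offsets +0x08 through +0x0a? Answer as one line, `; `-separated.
jsr $12; jsr $-6

off 0x08: read 0c 80 as little → 0x800c
  op=0x800c>>12=0x8 ⇒ jsr (J)
  imm: (w>>0)&0xfff=0xc → $12
off 0x0a: read fa 8f as little → 0x8ffa
  op=0x8ffa>>12=0x8 ⇒ jsr (J)
  imm: (w>>0)&0xfff=0xffa (s12→-6) → $-6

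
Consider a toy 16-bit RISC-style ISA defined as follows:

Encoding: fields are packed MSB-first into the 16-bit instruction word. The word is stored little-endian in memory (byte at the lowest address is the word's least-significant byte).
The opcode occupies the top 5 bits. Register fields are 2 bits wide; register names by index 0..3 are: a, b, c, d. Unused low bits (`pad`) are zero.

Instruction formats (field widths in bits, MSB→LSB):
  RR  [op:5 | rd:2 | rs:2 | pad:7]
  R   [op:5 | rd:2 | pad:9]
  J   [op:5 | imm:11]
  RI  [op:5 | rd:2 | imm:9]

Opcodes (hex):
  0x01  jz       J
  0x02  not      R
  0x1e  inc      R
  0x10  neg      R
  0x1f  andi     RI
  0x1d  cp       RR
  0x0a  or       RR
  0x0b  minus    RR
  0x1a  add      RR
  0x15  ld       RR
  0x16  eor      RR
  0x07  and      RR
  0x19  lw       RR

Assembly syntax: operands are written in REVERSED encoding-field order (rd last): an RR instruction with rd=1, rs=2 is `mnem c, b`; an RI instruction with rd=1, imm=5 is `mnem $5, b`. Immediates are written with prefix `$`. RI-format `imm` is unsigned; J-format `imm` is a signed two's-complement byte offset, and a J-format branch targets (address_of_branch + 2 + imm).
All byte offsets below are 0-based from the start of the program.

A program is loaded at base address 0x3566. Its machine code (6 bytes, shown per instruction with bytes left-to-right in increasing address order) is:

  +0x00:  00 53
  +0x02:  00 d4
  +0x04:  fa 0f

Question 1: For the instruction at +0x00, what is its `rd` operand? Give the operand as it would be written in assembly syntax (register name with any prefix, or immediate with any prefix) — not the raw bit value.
off 0x00: read 00 53 as little → 0x5300
  op=0x5300>>11=0xa ⇒ or (RR)
  rd@[10:9]=0x1 ⇒ b
  rs@[8:7]=0x2 ⇒ c

b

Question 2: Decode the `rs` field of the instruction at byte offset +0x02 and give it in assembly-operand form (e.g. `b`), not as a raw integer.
a

[02] 00 d4 → 0xd400
  top 5b → 0x1a → add [RR]
  rd: (w>>9)&0x3=0x2 → c
  rs: (w>>7)&0x3=0x0 → a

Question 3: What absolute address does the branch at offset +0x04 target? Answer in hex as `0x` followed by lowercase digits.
@+04  little-endian(fa 0f) = 0x0ffa
  op=0x0ffa>>11=0x1 ⇒ jz (J)
  [10:0] imm=2042 (s11→-6) = $-6
  target = base 0x3566 + off 0x04 + 2 + imm -6 = 0x3566

0x3566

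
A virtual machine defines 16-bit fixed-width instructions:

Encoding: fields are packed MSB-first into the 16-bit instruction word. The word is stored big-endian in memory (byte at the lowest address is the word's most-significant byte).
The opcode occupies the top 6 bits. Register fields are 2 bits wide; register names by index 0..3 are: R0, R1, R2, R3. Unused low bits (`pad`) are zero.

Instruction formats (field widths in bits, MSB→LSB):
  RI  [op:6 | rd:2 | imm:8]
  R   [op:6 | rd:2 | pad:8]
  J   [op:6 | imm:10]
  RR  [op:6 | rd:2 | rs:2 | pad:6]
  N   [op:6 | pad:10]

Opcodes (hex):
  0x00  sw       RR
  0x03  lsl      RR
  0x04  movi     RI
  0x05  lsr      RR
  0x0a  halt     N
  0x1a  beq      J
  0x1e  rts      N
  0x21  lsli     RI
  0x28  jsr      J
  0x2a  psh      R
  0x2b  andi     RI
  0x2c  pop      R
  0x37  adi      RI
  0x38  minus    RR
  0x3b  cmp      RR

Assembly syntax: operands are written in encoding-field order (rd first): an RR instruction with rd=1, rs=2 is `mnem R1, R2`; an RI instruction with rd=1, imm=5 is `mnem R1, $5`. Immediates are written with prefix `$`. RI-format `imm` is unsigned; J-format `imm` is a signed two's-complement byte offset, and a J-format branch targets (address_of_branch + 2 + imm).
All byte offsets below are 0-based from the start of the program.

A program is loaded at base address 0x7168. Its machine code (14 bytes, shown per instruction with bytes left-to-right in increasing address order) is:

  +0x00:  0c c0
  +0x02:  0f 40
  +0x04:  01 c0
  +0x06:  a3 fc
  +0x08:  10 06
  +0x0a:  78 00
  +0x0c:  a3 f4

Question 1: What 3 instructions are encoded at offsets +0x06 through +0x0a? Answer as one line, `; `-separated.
+0x06: a3 fc ⇒ word 0xa3fc (big)
  top 6b → 0x28 → jsr [J]
  imm: (w>>0)&0x3ff=0x3fc (s10→-4) → $-4
+0x08: 10 06 ⇒ word 0x1006 (big)
  top 6b → 0x4 → movi [RI]
  rd: (w>>8)&0x3=0x0 → R0
  imm: (w>>0)&0xff=0x6 → $6
+0x0a: 78 00 ⇒ word 0x7800 (big)
  top 6b → 0x1e → rts [N]

jsr $-4; movi R0, $6; rts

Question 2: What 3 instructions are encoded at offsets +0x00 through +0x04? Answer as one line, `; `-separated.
lsl R0, R3; lsl R3, R1; sw R1, R3

+0x00: 0c c0 ⇒ word 0x0cc0 (big)
  op=0x0cc0>>10=0x3 ⇒ lsl (RR)
  rd: (w>>8)&0x3=0x0 → R0
  rs: (w>>6)&0x3=0x3 → R3
+0x02: 0f 40 ⇒ word 0x0f40 (big)
  op=0x0f40>>10=0x3 ⇒ lsl (RR)
  rd: (w>>8)&0x3=0x3 → R3
  rs: (w>>6)&0x3=0x1 → R1
+0x04: 01 c0 ⇒ word 0x01c0 (big)
  op=0x01c0>>10=0x0 ⇒ sw (RR)
  rd: (w>>8)&0x3=0x1 → R1
  rs: (w>>6)&0x3=0x3 → R3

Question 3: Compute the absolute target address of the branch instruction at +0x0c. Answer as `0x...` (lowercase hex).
@+0c  big-endian(a3 f4) = 0xa3f4
  op=0xa3f4>>10=0x28 ⇒ jsr (J)
  imm@[9:0]=0x3f4 (s10→-12) ⇒ $-12
  target = base 0x7168 + off 0x0c + 2 + imm -12 = 0x716a

0x716a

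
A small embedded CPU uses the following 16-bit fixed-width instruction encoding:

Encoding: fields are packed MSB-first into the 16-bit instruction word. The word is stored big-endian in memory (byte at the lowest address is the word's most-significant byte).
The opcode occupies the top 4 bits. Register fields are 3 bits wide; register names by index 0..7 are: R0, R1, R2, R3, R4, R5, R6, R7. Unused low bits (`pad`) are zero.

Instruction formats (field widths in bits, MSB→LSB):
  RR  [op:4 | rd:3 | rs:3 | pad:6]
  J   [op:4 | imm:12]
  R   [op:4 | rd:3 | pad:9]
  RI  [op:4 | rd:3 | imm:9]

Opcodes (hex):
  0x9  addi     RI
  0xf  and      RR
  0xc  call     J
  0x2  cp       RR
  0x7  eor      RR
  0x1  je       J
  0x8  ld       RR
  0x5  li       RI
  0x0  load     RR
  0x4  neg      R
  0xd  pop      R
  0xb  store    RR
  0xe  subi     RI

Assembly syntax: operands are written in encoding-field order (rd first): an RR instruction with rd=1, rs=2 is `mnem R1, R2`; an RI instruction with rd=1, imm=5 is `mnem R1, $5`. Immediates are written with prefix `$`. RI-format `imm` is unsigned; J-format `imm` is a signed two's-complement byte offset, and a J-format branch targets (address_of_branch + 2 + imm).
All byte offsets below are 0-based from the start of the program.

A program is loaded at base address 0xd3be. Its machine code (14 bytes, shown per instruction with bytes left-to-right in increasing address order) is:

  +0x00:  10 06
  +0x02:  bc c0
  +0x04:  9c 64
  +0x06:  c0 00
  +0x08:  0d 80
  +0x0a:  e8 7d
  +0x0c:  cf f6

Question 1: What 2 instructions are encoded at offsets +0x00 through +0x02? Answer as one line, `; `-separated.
[00] 10 06 → 0x1006
  top 4b → 0x1 → je [J]
  imm: (w>>0)&0xfff=0x6 → $6
[02] bc c0 → 0xbcc0
  top 4b → 0xb → store [RR]
  rd: (w>>9)&0x7=0x6 → R6
  rs: (w>>6)&0x7=0x3 → R3

je $6; store R6, R3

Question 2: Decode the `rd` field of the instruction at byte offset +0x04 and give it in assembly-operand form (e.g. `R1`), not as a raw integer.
R6

[04] 9c 64 → 0x9c64
  top 4b → 0x9 → addi [RI]
  rd: (w>>9)&0x7=0x6 → R6
  imm: (w>>0)&0x1ff=0x64 → $100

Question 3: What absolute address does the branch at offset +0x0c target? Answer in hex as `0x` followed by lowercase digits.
off 0x0c: read cf f6 as big → 0xcff6
  op=0xcff6>>12=0xc ⇒ call (J)
  imm@[11:0]=0xff6 (s12→-10) ⇒ $-10
  target = base 0xd3be + off 0x0c + 2 + imm -10 = 0xd3c2

0xd3c2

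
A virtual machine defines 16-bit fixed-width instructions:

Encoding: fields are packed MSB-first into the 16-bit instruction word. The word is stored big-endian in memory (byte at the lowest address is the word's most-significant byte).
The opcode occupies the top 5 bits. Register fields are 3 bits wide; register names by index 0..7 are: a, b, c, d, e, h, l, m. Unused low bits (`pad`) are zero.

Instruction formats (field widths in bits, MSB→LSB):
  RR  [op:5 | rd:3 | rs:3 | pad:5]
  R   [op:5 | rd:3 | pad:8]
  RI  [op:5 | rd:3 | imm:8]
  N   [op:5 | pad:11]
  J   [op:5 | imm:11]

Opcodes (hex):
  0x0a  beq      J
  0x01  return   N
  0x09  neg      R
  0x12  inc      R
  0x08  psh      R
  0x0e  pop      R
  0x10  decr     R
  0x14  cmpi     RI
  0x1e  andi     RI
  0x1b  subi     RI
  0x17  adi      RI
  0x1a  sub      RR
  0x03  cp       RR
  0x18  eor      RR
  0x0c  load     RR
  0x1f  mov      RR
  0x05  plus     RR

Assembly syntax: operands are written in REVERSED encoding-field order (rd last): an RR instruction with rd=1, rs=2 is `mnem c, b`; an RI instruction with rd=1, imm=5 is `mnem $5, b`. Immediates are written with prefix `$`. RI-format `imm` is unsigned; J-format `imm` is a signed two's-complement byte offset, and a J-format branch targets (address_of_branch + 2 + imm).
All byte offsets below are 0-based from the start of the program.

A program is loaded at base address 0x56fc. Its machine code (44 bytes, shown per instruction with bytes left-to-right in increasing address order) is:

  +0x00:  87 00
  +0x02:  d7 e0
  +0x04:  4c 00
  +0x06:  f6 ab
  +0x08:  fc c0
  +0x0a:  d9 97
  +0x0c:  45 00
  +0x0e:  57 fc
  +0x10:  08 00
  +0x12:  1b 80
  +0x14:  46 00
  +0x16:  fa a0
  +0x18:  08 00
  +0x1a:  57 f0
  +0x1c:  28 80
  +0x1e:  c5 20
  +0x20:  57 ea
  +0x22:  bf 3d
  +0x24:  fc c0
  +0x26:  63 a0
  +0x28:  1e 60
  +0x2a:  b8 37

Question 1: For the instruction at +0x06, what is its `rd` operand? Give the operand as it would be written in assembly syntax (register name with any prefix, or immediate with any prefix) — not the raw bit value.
[06] f6 ab → 0xf6ab
  op=0xf6ab>>11=0x1e ⇒ andi (RI)
  rd: (w>>8)&0x7=0x6 → l
  imm: (w>>0)&0xff=0xab → $171

l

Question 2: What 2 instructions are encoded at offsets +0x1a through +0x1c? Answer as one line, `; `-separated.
beq $-16; plus e, a

[1a] 57 f0 → 0x57f0
  opcode bits[15:11]=0xa: beq/J
  [10:0] imm=2032 (s11→-16) = $-16
[1c] 28 80 → 0x2880
  opcode bits[15:11]=0x5: plus/RR
  [10:8] rd=0 = a
  [7:5] rs=4 = e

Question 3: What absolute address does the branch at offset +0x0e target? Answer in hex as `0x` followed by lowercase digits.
0x5708

+0x0e: 57 fc ⇒ word 0x57fc (big)
  opcode bits[15:11]=0xa: beq/J
  imm: (w>>0)&0x7ff=0x7fc (s11→-4) → $-4
  target = base 0x56fc + off 0x0e + 2 + imm -4 = 0x5708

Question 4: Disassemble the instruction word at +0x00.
[00] 87 00 → 0x8700
  top 5b → 0x10 → decr [R]
  [10:8] rd=7 = m

decr m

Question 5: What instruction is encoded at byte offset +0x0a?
subi $151, b

off 0x0a: read d9 97 as big → 0xd997
  op=0xd997>>11=0x1b ⇒ subi (RI)
  rd@[10:8]=0x1 ⇒ b
  imm@[7:0]=0x97 ⇒ $151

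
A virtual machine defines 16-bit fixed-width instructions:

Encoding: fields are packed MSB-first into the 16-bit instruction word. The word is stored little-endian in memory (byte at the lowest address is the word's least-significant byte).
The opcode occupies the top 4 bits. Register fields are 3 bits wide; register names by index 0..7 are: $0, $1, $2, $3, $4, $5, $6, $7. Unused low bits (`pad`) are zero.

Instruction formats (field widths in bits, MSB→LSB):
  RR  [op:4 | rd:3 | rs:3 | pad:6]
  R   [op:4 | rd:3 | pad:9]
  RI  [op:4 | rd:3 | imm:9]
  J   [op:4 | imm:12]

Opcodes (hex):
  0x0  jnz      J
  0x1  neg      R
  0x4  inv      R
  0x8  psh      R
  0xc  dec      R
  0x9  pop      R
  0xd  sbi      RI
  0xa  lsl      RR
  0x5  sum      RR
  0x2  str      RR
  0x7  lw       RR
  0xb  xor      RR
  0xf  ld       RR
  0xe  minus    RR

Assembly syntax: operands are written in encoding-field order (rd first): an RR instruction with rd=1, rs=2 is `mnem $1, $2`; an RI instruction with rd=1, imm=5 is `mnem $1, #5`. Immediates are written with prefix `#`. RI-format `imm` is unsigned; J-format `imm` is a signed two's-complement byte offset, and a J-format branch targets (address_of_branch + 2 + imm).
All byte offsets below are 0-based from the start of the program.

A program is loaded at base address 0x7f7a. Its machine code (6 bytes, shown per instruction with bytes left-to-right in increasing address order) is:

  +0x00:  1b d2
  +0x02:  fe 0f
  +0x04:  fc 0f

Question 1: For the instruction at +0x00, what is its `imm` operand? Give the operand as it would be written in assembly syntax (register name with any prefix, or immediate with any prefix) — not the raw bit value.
#27

off 0x00: read 1b d2 as little → 0xd21b
  top 4b → 0xd → sbi [RI]
  rd@[11:9]=0x1 ⇒ $1
  imm@[8:0]=0x1b ⇒ #27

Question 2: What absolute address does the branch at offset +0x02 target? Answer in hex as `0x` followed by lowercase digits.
0x7f7c

[02] fe 0f → 0x0ffe
  op=0x0ffe>>12=0x0 ⇒ jnz (J)
  imm: (w>>0)&0xfff=0xffe (s12→-2) → #-2
  target = base 0x7f7a + off 0x02 + 2 + imm -2 = 0x7f7c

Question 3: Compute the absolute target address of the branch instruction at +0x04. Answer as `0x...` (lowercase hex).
0x7f7c

@+04  little-endian(fc 0f) = 0x0ffc
  top 4b → 0x0 → jnz [J]
  imm@[11:0]=0xffc (s12→-4) ⇒ #-4
  target = base 0x7f7a + off 0x04 + 2 + imm -4 = 0x7f7c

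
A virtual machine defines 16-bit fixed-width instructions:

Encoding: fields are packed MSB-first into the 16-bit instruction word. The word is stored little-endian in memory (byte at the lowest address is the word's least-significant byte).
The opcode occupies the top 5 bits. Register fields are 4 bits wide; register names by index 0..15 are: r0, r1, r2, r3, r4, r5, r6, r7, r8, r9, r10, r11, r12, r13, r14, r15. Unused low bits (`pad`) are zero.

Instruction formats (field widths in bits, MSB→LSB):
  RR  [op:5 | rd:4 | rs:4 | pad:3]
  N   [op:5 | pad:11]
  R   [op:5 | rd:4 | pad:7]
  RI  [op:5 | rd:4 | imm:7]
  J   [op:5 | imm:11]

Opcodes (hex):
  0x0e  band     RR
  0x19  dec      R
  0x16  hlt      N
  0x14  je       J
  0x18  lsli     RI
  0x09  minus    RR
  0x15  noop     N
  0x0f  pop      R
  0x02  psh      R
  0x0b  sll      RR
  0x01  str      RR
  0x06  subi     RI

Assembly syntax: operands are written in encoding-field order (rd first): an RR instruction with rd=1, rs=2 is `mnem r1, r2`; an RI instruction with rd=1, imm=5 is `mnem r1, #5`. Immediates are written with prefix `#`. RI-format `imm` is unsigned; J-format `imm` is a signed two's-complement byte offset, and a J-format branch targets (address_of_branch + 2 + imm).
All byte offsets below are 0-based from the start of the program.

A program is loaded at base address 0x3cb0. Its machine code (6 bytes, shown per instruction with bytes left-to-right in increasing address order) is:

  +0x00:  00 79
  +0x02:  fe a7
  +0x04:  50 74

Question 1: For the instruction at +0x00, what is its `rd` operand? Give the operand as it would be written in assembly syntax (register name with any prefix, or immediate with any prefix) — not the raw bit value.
+0x00: 00 79 ⇒ word 0x7900 (little)
  op=0x7900>>11=0xf ⇒ pop (R)
  rd@[10:7]=0x2 ⇒ r2

r2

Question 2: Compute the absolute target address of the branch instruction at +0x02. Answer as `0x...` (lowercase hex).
@+02  little-endian(fe a7) = 0xa7fe
  opcode bits[15:11]=0x14: je/J
  [10:0] imm=2046 (s11→-2) = #-2
  target = base 0x3cb0 + off 0x02 + 2 + imm -2 = 0x3cb2

0x3cb2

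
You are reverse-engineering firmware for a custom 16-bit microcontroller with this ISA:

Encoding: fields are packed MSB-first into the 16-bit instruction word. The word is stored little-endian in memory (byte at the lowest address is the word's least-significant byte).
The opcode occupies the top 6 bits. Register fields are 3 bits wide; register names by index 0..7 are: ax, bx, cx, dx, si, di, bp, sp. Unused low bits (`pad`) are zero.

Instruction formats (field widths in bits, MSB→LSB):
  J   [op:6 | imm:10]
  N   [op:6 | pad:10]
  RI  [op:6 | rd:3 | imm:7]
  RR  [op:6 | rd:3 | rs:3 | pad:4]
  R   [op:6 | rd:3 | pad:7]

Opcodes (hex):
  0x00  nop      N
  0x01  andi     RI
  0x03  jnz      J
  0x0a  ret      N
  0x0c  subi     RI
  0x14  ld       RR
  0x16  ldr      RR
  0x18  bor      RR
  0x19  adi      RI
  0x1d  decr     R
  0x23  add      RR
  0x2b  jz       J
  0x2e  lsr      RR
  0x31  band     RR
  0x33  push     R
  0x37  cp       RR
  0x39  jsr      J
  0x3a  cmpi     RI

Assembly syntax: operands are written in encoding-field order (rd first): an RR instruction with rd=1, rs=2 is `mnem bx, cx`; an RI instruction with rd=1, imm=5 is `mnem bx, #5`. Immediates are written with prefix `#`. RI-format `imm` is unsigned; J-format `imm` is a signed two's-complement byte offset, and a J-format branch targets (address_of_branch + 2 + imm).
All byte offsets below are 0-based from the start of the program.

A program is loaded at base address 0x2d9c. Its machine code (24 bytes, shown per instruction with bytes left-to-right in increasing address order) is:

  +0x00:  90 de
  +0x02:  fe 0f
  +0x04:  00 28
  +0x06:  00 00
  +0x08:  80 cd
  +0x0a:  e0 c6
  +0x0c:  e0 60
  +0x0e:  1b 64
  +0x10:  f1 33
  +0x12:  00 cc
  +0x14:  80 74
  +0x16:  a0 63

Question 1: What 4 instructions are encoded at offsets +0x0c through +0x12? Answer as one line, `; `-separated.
bor bx, bp; adi ax, #27; subi sp, #113; push ax

@+0c  little-endian(e0 60) = 0x60e0
  top 6b → 0x18 → bor [RR]
  rd: (w>>7)&0x7=0x1 → bx
  rs: (w>>4)&0x7=0x6 → bp
@+0e  little-endian(1b 64) = 0x641b
  top 6b → 0x19 → adi [RI]
  rd: (w>>7)&0x7=0x0 → ax
  imm: (w>>0)&0x7f=0x1b → #27
@+10  little-endian(f1 33) = 0x33f1
  top 6b → 0xc → subi [RI]
  rd: (w>>7)&0x7=0x7 → sp
  imm: (w>>0)&0x7f=0x71 → #113
@+12  little-endian(00 cc) = 0xcc00
  top 6b → 0x33 → push [R]
  rd: (w>>7)&0x7=0x0 → ax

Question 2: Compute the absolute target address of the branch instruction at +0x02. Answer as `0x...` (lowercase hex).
0x2d9e

+0x02: fe 0f ⇒ word 0x0ffe (little)
  top 6b → 0x3 → jnz [J]
  imm@[9:0]=0x3fe (s10→-2) ⇒ #-2
  target = base 0x2d9c + off 0x02 + 2 + imm -2 = 0x2d9e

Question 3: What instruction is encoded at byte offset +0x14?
decr bx

off 0x14: read 80 74 as little → 0x7480
  top 6b → 0x1d → decr [R]
  rd: (w>>7)&0x7=0x1 → bx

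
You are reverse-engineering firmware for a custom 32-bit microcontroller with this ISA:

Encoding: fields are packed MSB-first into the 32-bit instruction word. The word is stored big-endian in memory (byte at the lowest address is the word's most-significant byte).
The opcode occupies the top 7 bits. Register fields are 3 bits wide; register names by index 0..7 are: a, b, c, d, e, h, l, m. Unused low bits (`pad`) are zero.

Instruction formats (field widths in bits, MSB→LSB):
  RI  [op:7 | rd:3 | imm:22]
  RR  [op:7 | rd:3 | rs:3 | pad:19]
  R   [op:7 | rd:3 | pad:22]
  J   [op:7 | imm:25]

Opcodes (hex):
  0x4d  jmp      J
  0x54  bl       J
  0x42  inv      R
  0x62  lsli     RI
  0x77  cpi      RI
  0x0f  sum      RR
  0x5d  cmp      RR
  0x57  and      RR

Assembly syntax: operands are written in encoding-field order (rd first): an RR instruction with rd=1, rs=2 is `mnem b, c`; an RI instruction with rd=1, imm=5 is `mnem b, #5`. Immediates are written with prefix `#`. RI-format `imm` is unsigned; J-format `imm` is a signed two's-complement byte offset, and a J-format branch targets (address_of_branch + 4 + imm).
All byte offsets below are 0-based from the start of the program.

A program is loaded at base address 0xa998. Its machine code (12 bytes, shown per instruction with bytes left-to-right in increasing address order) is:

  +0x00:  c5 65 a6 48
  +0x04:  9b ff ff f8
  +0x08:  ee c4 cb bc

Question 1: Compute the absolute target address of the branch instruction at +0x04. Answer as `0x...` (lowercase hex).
0xa998

[04] 9b ff ff f8 → 0x9bfffff8
  op=0x9bfffff8>>25=0x4d ⇒ jmp (J)
  imm@[24:0]=0x1fffff8 (s25→-8) ⇒ #-8
  target = base 0xa998 + off 0x04 + 4 + imm -8 = 0xa998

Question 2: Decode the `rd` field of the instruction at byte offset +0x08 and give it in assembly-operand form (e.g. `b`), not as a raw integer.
d

+0x08: ee c4 cb bc ⇒ word 0xeec4cbbc (big)
  op=0xeec4cbbc>>25=0x77 ⇒ cpi (RI)
  rd: (w>>22)&0x7=0x3 → d
  imm: (w>>0)&0x3fffff=0x4cbbc → #314300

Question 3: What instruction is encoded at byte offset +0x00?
[00] c5 65 a6 48 → 0xc565a648
  op=0xc565a648>>25=0x62 ⇒ lsli (RI)
  [24:22] rd=5 = h
  [21:0] imm=2467400 = #2467400

lsli h, #2467400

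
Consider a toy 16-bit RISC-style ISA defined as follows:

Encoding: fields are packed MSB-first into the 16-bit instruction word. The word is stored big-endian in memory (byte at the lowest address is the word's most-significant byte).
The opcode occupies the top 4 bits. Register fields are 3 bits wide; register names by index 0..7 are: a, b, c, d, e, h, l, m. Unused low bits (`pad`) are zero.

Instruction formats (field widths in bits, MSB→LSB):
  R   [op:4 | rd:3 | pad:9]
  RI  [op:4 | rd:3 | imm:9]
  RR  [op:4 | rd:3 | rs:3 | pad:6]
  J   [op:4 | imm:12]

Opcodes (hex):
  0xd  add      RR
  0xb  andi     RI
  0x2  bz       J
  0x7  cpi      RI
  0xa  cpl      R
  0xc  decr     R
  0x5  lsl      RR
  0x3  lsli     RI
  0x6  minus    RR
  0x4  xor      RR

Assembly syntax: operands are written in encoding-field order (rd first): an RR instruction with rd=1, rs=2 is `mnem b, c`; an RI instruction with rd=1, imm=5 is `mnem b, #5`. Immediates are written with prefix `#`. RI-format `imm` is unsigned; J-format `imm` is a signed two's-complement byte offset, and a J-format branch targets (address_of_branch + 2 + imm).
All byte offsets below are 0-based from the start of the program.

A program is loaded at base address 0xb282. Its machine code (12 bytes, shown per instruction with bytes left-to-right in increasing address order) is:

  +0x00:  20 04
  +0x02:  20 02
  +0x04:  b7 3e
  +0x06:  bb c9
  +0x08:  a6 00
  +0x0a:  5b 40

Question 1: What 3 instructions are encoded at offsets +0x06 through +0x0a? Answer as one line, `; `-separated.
andi h, #457; cpl d; lsl h, h

[06] bb c9 → 0xbbc9
  top 4b → 0xb → andi [RI]
  [11:9] rd=5 = h
  [8:0] imm=457 = #457
[08] a6 00 → 0xa600
  top 4b → 0xa → cpl [R]
  [11:9] rd=3 = d
[0a] 5b 40 → 0x5b40
  top 4b → 0x5 → lsl [RR]
  [11:9] rd=5 = h
  [8:6] rs=5 = h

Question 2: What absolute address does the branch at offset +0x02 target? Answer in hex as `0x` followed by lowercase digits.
@+02  big-endian(20 02) = 0x2002
  op=0x2002>>12=0x2 ⇒ bz (J)
  imm@[11:0]=0x2 ⇒ #2
  target = base 0xb282 + off 0x02 + 2 + imm 2 = 0xb288

0xb288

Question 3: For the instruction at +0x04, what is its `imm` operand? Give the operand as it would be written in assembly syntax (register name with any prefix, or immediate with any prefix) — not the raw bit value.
[04] b7 3e → 0xb73e
  opcode bits[15:12]=0xb: andi/RI
  [11:9] rd=3 = d
  [8:0] imm=318 = #318

#318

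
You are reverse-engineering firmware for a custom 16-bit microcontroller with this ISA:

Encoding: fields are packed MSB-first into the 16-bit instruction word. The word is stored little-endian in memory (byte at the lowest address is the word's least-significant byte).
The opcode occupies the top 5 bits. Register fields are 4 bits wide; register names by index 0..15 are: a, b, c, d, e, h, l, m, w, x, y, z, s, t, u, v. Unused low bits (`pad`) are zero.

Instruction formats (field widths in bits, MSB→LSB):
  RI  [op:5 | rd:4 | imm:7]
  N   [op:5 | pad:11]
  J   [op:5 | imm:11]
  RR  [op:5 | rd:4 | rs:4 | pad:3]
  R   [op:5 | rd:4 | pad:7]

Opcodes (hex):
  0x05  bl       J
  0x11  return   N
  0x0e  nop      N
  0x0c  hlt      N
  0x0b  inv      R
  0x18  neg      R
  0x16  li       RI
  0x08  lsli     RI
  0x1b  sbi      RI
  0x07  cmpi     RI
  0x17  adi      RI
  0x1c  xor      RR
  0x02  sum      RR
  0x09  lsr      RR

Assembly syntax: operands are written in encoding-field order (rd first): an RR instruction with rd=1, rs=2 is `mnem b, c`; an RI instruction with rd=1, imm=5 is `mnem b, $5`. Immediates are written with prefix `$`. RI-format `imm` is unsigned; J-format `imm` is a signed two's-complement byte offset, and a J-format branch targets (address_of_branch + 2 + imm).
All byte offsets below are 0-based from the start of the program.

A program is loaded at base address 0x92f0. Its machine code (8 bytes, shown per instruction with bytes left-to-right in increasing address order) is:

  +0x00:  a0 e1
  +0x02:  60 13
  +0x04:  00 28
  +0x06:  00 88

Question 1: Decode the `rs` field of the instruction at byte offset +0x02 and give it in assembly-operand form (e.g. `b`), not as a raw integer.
s

off 0x02: read 60 13 as little → 0x1360
  opcode bits[15:11]=0x2: sum/RR
  rd: (w>>7)&0xf=0x6 → l
  rs: (w>>3)&0xf=0xc → s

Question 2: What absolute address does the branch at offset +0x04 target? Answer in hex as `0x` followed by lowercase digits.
0x92f6

@+04  little-endian(00 28) = 0x2800
  opcode bits[15:11]=0x5: bl/J
  imm@[10:0]=0x0 ⇒ $0
  target = base 0x92f0 + off 0x04 + 2 + imm 0 = 0x92f6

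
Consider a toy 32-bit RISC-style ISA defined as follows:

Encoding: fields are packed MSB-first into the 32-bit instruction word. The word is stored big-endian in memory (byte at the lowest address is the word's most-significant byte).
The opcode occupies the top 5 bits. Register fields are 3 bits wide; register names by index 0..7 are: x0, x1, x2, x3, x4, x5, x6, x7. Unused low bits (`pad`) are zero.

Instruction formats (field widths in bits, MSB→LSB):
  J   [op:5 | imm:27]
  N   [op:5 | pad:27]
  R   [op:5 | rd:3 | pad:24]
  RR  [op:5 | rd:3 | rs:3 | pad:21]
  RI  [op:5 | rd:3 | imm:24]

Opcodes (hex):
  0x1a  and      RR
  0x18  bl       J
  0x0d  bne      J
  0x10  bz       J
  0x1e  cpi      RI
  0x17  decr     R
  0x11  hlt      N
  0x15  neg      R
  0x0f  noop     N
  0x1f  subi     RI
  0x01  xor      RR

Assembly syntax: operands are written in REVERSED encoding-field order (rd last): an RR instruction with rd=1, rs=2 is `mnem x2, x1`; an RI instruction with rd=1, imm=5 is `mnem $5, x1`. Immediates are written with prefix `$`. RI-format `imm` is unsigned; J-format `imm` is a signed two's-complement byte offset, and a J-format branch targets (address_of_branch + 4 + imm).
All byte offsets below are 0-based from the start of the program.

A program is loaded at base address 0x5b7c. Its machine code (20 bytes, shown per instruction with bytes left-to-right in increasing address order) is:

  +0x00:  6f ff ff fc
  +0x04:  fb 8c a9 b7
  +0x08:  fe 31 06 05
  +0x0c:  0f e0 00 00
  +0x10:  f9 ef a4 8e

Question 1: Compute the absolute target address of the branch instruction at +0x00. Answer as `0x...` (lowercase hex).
[00] 6f ff ff fc → 0x6ffffffc
  op=0x6ffffffc>>27=0xd ⇒ bne (J)
  [26:0] imm=134217724 (s27→-4) = $-4
  target = base 0x5b7c + off 0x00 + 4 + imm -4 = 0x5b7c

0x5b7c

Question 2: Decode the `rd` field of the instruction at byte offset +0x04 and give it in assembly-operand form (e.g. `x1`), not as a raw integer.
x3

@+04  big-endian(fb 8c a9 b7) = 0xfb8ca9b7
  op=0xfb8ca9b7>>27=0x1f ⇒ subi (RI)
  rd: (w>>24)&0x7=0x3 → x3
  imm: (w>>0)&0xffffff=0x8ca9b7 → $9218487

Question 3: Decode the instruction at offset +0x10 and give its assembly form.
+0x10: f9 ef a4 8e ⇒ word 0xf9efa48e (big)
  opcode bits[31:27]=0x1f: subi/RI
  rd: (w>>24)&0x7=0x1 → x1
  imm: (w>>0)&0xffffff=0xefa48e → $15705230

subi $15705230, x1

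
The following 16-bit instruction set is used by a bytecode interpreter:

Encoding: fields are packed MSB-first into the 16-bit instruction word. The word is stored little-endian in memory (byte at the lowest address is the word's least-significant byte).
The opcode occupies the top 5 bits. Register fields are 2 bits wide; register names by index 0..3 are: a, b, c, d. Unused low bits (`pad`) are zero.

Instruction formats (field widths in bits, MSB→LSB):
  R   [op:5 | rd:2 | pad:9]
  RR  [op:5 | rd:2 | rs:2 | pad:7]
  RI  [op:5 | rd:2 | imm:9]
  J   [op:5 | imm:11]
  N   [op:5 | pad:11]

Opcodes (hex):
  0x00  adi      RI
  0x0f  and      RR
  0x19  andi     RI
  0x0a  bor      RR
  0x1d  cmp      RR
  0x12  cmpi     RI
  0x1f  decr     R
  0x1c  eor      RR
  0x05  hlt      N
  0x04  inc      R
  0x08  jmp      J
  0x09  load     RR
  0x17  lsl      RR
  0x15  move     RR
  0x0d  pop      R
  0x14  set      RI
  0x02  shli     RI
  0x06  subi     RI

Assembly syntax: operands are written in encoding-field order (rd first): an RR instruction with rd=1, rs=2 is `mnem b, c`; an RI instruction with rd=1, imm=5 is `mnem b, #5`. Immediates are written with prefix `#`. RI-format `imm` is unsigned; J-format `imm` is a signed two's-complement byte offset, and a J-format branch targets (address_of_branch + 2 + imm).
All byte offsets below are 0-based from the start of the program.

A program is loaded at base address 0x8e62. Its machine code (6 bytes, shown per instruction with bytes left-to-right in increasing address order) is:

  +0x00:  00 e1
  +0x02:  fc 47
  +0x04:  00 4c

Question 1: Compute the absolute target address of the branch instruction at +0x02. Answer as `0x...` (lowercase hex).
0x8e62

+0x02: fc 47 ⇒ word 0x47fc (little)
  op=0x47fc>>11=0x8 ⇒ jmp (J)
  [10:0] imm=2044 (s11→-4) = #-4
  target = base 0x8e62 + off 0x02 + 2 + imm -4 = 0x8e62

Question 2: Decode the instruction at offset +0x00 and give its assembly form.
eor a, c

+0x00: 00 e1 ⇒ word 0xe100 (little)
  op=0xe100>>11=0x1c ⇒ eor (RR)
  rd@[10:9]=0x0 ⇒ a
  rs@[8:7]=0x2 ⇒ c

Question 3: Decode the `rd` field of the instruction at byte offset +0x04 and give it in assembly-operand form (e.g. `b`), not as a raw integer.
+0x04: 00 4c ⇒ word 0x4c00 (little)
  op=0x4c00>>11=0x9 ⇒ load (RR)
  rd: (w>>9)&0x3=0x2 → c
  rs: (w>>7)&0x3=0x0 → a

c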